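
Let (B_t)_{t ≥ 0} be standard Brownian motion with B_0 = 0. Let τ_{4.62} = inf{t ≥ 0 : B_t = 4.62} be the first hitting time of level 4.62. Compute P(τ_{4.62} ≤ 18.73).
P(τ_{4.62} ≤ 18.73) = 2(1 − Φ(4.62/√18.73)) = 2(1 − Φ(1.0675)) ≈ 0.2857

By the reflection principle for standard BM, P(τ_b ≤ t) = 2 · P(B_t ≥ b). Since B_t ~ N(0, t), P(B_t ≥ 4.62) = 1 − Φ(4.62/√t) = 1 − Φ(4.62/√18.73) = 1 − Φ(1.0675) ≈ 0.14287. Doubling: P(τ_{4.62} ≤ 18.73) ≈ 2 · 0.14287 = 0.28574 ≈ 0.2857.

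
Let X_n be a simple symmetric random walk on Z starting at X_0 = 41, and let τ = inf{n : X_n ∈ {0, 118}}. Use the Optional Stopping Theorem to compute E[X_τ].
E[X_τ] = 41

X_n is a martingale and τ is a bounded-mean stopping time (indeed τ is finite a.s. with bounded expectation since the walk is in a bounded region). By the OST, E[X_τ] = E[X_0] = 41. Equivalently: E[X_τ] = 118 · P(hit 118 first) + 0 · P(hit 0 first) = 118 · (41/118) = 41.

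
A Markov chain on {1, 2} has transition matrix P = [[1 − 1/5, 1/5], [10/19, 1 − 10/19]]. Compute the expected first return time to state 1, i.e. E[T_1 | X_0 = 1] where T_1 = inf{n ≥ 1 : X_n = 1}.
E[T_1 | X_0 = 1] = 1/π_1 = 69/50

For an irreducible recurrent Markov chain with stationary distribution π, E[T_i | X_0 = i] = 1/π_i (Kac's formula). Here π_1 = (10/19)/(1/5 + 10/19) = (10/19)/(69/95) = 50/69, so E[T_1 | X_0 = 1] = 1/π_1 = (1/5 + 10/19)/(10/19) = (69/95)/(10/19) = 69/50.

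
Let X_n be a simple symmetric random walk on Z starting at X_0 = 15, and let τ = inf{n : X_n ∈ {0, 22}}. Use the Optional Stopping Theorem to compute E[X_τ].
E[X_τ] = 15

X_n is a martingale and τ is a bounded-mean stopping time (indeed τ is finite a.s. with bounded expectation since the walk is in a bounded region). By the OST, E[X_τ] = E[X_0] = 15. Equivalently: E[X_τ] = 22 · P(hit 22 first) + 0 · P(hit 0 first) = 22 · (15/22) = 15.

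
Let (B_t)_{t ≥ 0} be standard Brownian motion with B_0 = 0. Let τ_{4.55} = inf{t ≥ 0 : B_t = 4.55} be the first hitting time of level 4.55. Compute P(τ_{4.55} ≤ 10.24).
P(τ_{4.55} ≤ 10.24) = 2(1 − Φ(4.55/√10.24)) = 2(1 − Φ(1.4219)) ≈ 0.1551

By the reflection principle for standard BM, P(τ_b ≤ t) = 2 · P(B_t ≥ b). Since B_t ~ N(0, t), P(B_t ≥ 4.55) = 1 − Φ(4.55/√t) = 1 − Φ(4.55/√10.24) = 1 − Φ(1.4219) ≈ 0.07753. Doubling: P(τ_{4.55} ≤ 10.24) ≈ 2 · 0.07753 = 0.15506 ≈ 0.1551.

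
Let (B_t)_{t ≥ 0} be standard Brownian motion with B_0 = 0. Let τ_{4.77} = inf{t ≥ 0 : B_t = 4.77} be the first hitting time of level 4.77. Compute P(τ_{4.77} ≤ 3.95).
P(τ_{4.77} ≤ 3.95) = 2(1 − Φ(4.77/√3.95)) = 2(1 − Φ(2.4000)) ≈ 0.0164

By the reflection principle for standard BM, P(τ_b ≤ t) = 2 · P(B_t ≥ b). Since B_t ~ N(0, t), P(B_t ≥ 4.77) = 1 − Φ(4.77/√t) = 1 − Φ(4.77/√3.95) = 1 − Φ(2.4000) ≈ 0.00820. Doubling: P(τ_{4.77} ≤ 3.95) ≈ 2 · 0.00820 = 0.01640 ≈ 0.0164.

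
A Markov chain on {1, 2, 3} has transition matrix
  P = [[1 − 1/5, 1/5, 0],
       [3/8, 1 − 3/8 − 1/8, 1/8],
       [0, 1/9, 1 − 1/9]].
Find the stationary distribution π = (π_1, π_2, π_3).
π = (15/32, 1/4, 9/32)

This is a birth-death chain on three states, which satisfies detailed balance: π_1 · P_{12} = π_2 · P_{21} and π_2 · P_{23} = π_3 · P_{32}.
From π_1 · 1/5 = π_2 · 3/8: π_2/π_1 = (1/5)/(3/8) = 8/15.
From π_2 · 1/8 = π_3 · 1/9: π_3/π_2 = (1/8)/(1/9) = 9/8.
Take π_1 proportional to 1; then unnormalized π = (1, 8/15, 3/5). Normalize by dividing by the sum 32/15:
  π = (15/32, 1/4, 9/32).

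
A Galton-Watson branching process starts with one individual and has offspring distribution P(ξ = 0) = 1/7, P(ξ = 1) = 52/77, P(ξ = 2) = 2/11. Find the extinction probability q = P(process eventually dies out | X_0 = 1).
q = 11/14

The pgf is f(s) = 1/7 + 52/77·s + 2/11·s². The extinction probability q is the smallest fixed point of f in [0, 1]. Setting s = f(s):
  2/11·s² + (52/77 − 1)·s + 1/7 = 0
  2/11·s² − (1/7 + 2/11)·s + 1/7 = 0
which factors as (s − 1)·(2/11·s − 1/7) = 0, giving roots s = 1 and s = (1/7)/(2/11) = 11/14.
Mean offspring μ = 52/77 + 2·2/11 = 80/77 > 1 (supercritical), so q < 1. The extinction probability is the smaller root: q = (1/7)/(2/11) = 11/14.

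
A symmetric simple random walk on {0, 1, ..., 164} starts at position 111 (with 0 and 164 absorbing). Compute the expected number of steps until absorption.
E[τ | X_0 = 111] = 5883

Let v_k = E[τ | X_0 = k]. Boundary: v_0 = v_164 = 0. Recurrence: v_k = 1 + (v_{k-1} + v_{k+1})/2 for 1 ≤ k ≤ 163. The particular solution to v_k − (v_{k-1} + v_{k+1})/2 = 1 is v_k = −k^2. Adding homogeneous solution A + B k and matching boundaries gives v_k = k (164 − k). Substituting k = 111: v_111 = 111 · 53 = 5883.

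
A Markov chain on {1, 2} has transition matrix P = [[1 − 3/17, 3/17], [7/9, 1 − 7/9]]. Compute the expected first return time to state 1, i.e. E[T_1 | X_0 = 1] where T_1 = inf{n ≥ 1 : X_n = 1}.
E[T_1 | X_0 = 1] = 1/π_1 = 146/119

For an irreducible recurrent Markov chain with stationary distribution π, E[T_i | X_0 = i] = 1/π_i (Kac's formula). Here π_1 = (7/9)/(3/17 + 7/9) = (7/9)/(146/153) = 119/146, so E[T_1 | X_0 = 1] = 1/π_1 = (3/17 + 7/9)/(7/9) = (146/153)/(7/9) = 146/119.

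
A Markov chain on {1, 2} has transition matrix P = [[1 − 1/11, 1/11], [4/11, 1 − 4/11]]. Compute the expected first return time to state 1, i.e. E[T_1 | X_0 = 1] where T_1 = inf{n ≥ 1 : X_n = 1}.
E[T_1 | X_0 = 1] = 1/π_1 = 5/4

For an irreducible recurrent Markov chain with stationary distribution π, E[T_i | X_0 = i] = 1/π_i (Kac's formula). Here π_1 = (4/11)/(1/11 + 4/11) = (4/11)/(5/11) = 4/5, so E[T_1 | X_0 = 1] = 1/π_1 = (1/11 + 4/11)/(4/11) = (5/11)/(4/11) = 5/4.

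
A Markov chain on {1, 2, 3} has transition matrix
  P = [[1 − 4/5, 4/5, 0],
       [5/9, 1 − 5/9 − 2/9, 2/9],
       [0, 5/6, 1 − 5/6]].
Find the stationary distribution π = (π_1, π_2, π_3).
π = (125/353, 180/353, 48/353)

This is a birth-death chain on three states, which satisfies detailed balance: π_1 · P_{12} = π_2 · P_{21} and π_2 · P_{23} = π_3 · P_{32}.
From π_1 · 4/5 = π_2 · 5/9: π_2/π_1 = (4/5)/(5/9) = 36/25.
From π_2 · 2/9 = π_3 · 5/6: π_3/π_2 = (2/9)/(5/6) = 4/15.
Take π_1 proportional to 1; then unnormalized π = (1, 36/25, 48/125). Normalize by dividing by the sum 353/125:
  π = (125/353, 180/353, 48/353).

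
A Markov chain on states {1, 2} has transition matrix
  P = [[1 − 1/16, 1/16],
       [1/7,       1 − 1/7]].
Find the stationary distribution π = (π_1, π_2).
π_1 = 16/23, π_2 = 7/23

Solve πP = π with π_1 + π_2 = 1. From πP = π: π_1 · (1 − 1/16) + π_2 · 1/7 = π_1 ⇒ π_2 · 1/7 = π_1 · 1/16 ⇒ π_2/π_1 = (1/16)/(1/7) = 7/16. Together with π_1 + π_2 = 1:
  π_1 = (1/7)/(1/16 + 1/7) = (1/7)/(23/112) = 16/23,
  π_2 = (1/16)/(1/16 + 1/7) = (1/16)/(23/112) = 7/23.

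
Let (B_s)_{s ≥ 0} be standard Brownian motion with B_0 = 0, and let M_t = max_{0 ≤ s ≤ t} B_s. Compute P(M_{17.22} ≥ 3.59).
P(M_{17.22} ≥ 3.59) = 2·P(B_{17.22} ≥ 3.59) = 2(1 − Φ(3.59/√17.22)) ≈ 0.3870

By the reflection principle for Brownian motion, P(M_t ≥ a) = 2 · P(B_t ≥ a) for a ≥ 0. Since B_t ~ N(0, t), P(B_t ≥ 3.59) = 1 − Φ(3.59/√t) = 1 − Φ(3.59/√17.22) = 1 − Φ(0.8651). So
  P(M_{17.22} ≥ 3.59) = 2(1 − Φ(0.8651)) ≈ 0.3870.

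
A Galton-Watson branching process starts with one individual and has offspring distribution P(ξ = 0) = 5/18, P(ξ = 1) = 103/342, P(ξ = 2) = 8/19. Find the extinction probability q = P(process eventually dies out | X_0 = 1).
q = 95/144

The pgf is f(s) = 5/18 + 103/342·s + 8/19·s². The extinction probability q is the smallest fixed point of f in [0, 1]. Setting s = f(s):
  8/19·s² + (103/342 − 1)·s + 5/18 = 0
  8/19·s² − (5/18 + 8/19)·s + 5/18 = 0
which factors as (s − 1)·(8/19·s − 5/18) = 0, giving roots s = 1 and s = (5/18)/(8/19) = 95/144.
Mean offspring μ = 103/342 + 2·8/19 = 391/342 > 1 (supercritical), so q < 1. The extinction probability is the smaller root: q = (5/18)/(8/19) = 95/144.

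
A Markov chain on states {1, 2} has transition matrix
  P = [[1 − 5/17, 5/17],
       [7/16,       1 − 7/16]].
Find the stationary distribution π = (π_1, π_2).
π_1 = 119/199, π_2 = 80/199

Solve πP = π with π_1 + π_2 = 1. From πP = π: π_1 · (1 − 5/17) + π_2 · 7/16 = π_1 ⇒ π_2 · 7/16 = π_1 · 5/17 ⇒ π_2/π_1 = (5/17)/(7/16) = 80/119. Together with π_1 + π_2 = 1:
  π_1 = (7/16)/(5/17 + 7/16) = (7/16)/(199/272) = 119/199,
  π_2 = (5/17)/(5/17 + 7/16) = (5/17)/(199/272) = 80/199.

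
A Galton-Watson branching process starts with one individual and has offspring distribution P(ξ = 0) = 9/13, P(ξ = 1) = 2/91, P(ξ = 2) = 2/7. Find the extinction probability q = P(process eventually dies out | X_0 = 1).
q = 1

Mean offspring μ = 0·9/13 + 1·2/91 + 2·2/7 = 54/91 ≤ 1. For μ ≤ 1 with offspring not concentrated at 1, the Galton-Watson process goes extinct almost surely, so q = 1.
(Algebraic check: The pgf is f(s) = 9/13 + 2/91·s + 2/7·s². The extinction probability q is the smallest fixed point of f in [0, 1]. Setting s = f(s):
  2/7·s² + (2/91 − 1)·s + 9/13 = 0
  2/7·s² − (9/13 + 2/7)·s + 9/13 = 0
which factors as (s − 1)·(2/7·s − 9/13) = 0, giving roots s = 1 and s = (9/13)/(2/7) = 63/26. Since 63/26 ≥ 1, the smallest root in [0, 1] is s = 1.)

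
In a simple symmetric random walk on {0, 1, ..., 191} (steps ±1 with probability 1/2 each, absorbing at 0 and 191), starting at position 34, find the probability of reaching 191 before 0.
P(hit 191 before 0) = 34/191

Let u_k = P(hit 191 before 0 | start at k). Then u_0 = 0, u_191 = 1, and u_k = u_{k-1}/2 + u_{k+1}/2 for 1 ≤ k ≤ 190. This harmonic recurrence is solved by u_k = k/191, giving u_34 = 34/191.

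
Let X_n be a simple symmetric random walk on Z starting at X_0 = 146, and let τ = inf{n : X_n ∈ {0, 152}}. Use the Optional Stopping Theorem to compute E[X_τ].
E[X_τ] = 146

X_n is a martingale and τ is a bounded-mean stopping time (indeed τ is finite a.s. with bounded expectation since the walk is in a bounded region). By the OST, E[X_τ] = E[X_0] = 146. Equivalently: E[X_τ] = 152 · P(hit 152 first) + 0 · P(hit 0 first) = 152 · (146/152) = 146.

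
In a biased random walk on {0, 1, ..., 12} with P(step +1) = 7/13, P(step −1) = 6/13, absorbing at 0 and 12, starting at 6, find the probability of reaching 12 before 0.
P(hit 12 before 0) = (1 − (6/7)^6) / (1 − (6/7)^12) = 117649/164305

Let u_k denote P(reach 12 before 0 | start at k). Boundary: u_0 = 0, u_12 = 1. Recurrence: u_k = 7/13·u_{k+1} + 6/13·u_{k-1} for 1 ≤ k ≤ 11. Try u_k = A + B·r^k with r = q/p = (6/13)/(7/13) = 6/7. Substitution satisfies the recurrence; boundary conditions give:
  u_k = (1 − r^k) / (1 − r^N) = (1 − (6/7)^6) / (1 − (6/7)^12) = 117649/164305.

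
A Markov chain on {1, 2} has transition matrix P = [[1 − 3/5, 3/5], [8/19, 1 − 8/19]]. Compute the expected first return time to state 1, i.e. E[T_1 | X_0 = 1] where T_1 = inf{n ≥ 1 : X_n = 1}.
E[T_1 | X_0 = 1] = 1/π_1 = 97/40

For an irreducible recurrent Markov chain with stationary distribution π, E[T_i | X_0 = i] = 1/π_i (Kac's formula). Here π_1 = (8/19)/(3/5 + 8/19) = (8/19)/(97/95) = 40/97, so E[T_1 | X_0 = 1] = 1/π_1 = (3/5 + 8/19)/(8/19) = (97/95)/(8/19) = 97/40.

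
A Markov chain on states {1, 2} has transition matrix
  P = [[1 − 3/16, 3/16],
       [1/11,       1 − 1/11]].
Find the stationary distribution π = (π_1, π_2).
π_1 = 16/49, π_2 = 33/49

Solve πP = π with π_1 + π_2 = 1. From πP = π: π_1 · (1 − 3/16) + π_2 · 1/11 = π_1 ⇒ π_2 · 1/11 = π_1 · 3/16 ⇒ π_2/π_1 = (3/16)/(1/11) = 33/16. Together with π_1 + π_2 = 1:
  π_1 = (1/11)/(3/16 + 1/11) = (1/11)/(49/176) = 16/49,
  π_2 = (3/16)/(3/16 + 1/11) = (3/16)/(49/176) = 33/49.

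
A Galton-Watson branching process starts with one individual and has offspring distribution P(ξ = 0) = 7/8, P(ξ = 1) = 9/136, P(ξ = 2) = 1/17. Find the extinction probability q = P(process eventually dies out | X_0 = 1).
q = 1

Mean offspring μ = 0·7/8 + 1·9/136 + 2·1/17 = 25/136 ≤ 1. For μ ≤ 1 with offspring not concentrated at 1, the Galton-Watson process goes extinct almost surely, so q = 1.
(Algebraic check: The pgf is f(s) = 7/8 + 9/136·s + 1/17·s². The extinction probability q is the smallest fixed point of f in [0, 1]. Setting s = f(s):
  1/17·s² + (9/136 − 1)·s + 7/8 = 0
  1/17·s² − (7/8 + 1/17)·s + 7/8 = 0
which factors as (s − 1)·(1/17·s − 7/8) = 0, giving roots s = 1 and s = (7/8)/(1/17) = 119/8. Since 119/8 ≥ 1, the smallest root in [0, 1] is s = 1.)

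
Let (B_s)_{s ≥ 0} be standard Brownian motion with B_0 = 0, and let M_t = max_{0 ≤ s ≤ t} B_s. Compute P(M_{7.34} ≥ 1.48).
P(M_{7.34} ≥ 1.48) = 2·P(B_{7.34} ≥ 1.48) = 2(1 − Φ(1.48/√7.34)) ≈ 0.5849

By the reflection principle for Brownian motion, P(M_t ≥ a) = 2 · P(B_t ≥ a) for a ≥ 0. Since B_t ~ N(0, t), P(B_t ≥ 1.48) = 1 − Φ(1.48/√t) = 1 − Φ(1.48/√7.34) = 1 − Φ(0.5463). So
  P(M_{7.34} ≥ 1.48) = 2(1 − Φ(0.5463)) ≈ 0.5849.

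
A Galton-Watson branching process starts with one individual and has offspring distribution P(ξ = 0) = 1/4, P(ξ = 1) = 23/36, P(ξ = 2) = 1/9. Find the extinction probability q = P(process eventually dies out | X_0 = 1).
q = 1

Mean offspring μ = 0·1/4 + 1·23/36 + 2·1/9 = 31/36 ≤ 1. For μ ≤ 1 with offspring not concentrated at 1, the Galton-Watson process goes extinct almost surely, so q = 1.
(Algebraic check: The pgf is f(s) = 1/4 + 23/36·s + 1/9·s². The extinction probability q is the smallest fixed point of f in [0, 1]. Setting s = f(s):
  1/9·s² + (23/36 − 1)·s + 1/4 = 0
  1/9·s² − (1/4 + 1/9)·s + 1/4 = 0
which factors as (s − 1)·(1/9·s − 1/4) = 0, giving roots s = 1 and s = (1/4)/(1/9) = 9/4. Since 9/4 ≥ 1, the smallest root in [0, 1] is s = 1.)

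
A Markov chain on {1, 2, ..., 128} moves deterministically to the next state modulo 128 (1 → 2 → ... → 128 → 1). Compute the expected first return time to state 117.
E[T_117 | X_0 = 117] = 128

The chain cycles deterministically, so starting at state 117 it returns in exactly 128 steps. Equivalently, the stationary distribution is uniform π_j = 1/128 for every state j, so by Kac's formula E[T_117] = 1/π_117 = 128.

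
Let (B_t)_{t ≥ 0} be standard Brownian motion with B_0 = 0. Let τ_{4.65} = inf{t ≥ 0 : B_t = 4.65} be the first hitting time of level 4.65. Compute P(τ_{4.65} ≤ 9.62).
P(τ_{4.65} ≤ 9.62) = 2(1 − Φ(4.65/√9.62)) = 2(1 − Φ(1.4992)) ≈ 0.1338

By the reflection principle for standard BM, P(τ_b ≤ t) = 2 · P(B_t ≥ b). Since B_t ~ N(0, t), P(B_t ≥ 4.65) = 1 − Φ(4.65/√t) = 1 − Φ(4.65/√9.62) = 1 − Φ(1.4992) ≈ 0.06691. Doubling: P(τ_{4.65} ≤ 9.62) ≈ 2 · 0.06691 = 0.13382 ≈ 0.1338.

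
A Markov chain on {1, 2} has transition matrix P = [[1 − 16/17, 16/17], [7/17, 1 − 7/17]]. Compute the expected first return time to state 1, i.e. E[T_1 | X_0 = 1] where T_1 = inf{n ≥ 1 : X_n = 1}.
E[T_1 | X_0 = 1] = 1/π_1 = 23/7

For an irreducible recurrent Markov chain with stationary distribution π, E[T_i | X_0 = i] = 1/π_i (Kac's formula). Here π_1 = (7/17)/(16/17 + 7/17) = (7/17)/(23/17) = 7/23, so E[T_1 | X_0 = 1] = 1/π_1 = (16/17 + 7/17)/(7/17) = (23/17)/(7/17) = 23/7.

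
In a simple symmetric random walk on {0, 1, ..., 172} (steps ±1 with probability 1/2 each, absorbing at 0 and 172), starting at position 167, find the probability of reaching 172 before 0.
P(hit 172 before 0) = 167/172

Let u_k = P(hit 172 before 0 | start at k). Then u_0 = 0, u_172 = 1, and u_k = u_{k-1}/2 + u_{k+1}/2 for 1 ≤ k ≤ 171. This harmonic recurrence is solved by u_k = k/172, giving u_167 = 167/172.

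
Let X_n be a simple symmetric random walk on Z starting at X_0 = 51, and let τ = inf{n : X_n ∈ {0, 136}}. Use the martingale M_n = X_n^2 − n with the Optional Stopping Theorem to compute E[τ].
E[τ] = 4335

M_n = X_n^2 − n is a martingale (since E[X_{n+1}^2 | F_n] = X_n^2 + 1). By OST (τ has finite mean in a bounded region), E[M_τ] = E[M_0] = X_0^2 − 0 = 51^2 = 2601. Also E[M_τ] = E[X_τ^2] − E[τ]. The walk exits at 0 or 136, with P(hit 136 first) = 51/136, so E[X_τ^2] = 136^2 · 51/136 + 0 = 6936. Thus E[τ] = E[X_τ^2] − E[M_τ] = 6936 − 2601 = 4335 = 51(136 − 51) = 4335.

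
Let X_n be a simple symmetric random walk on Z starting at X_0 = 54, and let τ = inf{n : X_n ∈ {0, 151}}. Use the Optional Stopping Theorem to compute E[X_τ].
E[X_τ] = 54

X_n is a martingale and τ is a bounded-mean stopping time (indeed τ is finite a.s. with bounded expectation since the walk is in a bounded region). By the OST, E[X_τ] = E[X_0] = 54. Equivalently: E[X_τ] = 151 · P(hit 151 first) + 0 · P(hit 0 first) = 151 · (54/151) = 54.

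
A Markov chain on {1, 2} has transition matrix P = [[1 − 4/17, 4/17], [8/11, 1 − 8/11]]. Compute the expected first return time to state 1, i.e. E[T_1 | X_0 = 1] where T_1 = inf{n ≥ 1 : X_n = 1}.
E[T_1 | X_0 = 1] = 1/π_1 = 45/34

For an irreducible recurrent Markov chain with stationary distribution π, E[T_i | X_0 = i] = 1/π_i (Kac's formula). Here π_1 = (8/11)/(4/17 + 8/11) = (8/11)/(180/187) = 34/45, so E[T_1 | X_0 = 1] = 1/π_1 = (4/17 + 8/11)/(8/11) = (180/187)/(8/11) = 45/34.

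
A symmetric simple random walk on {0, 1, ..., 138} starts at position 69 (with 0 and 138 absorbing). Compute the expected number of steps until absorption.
E[τ | X_0 = 69] = 4761

Let v_k = E[τ | X_0 = k]. Boundary: v_0 = v_138 = 0. Recurrence: v_k = 1 + (v_{k-1} + v_{k+1})/2 for 1 ≤ k ≤ 137. The particular solution to v_k − (v_{k-1} + v_{k+1})/2 = 1 is v_k = −k^2. Adding homogeneous solution A + B k and matching boundaries gives v_k = k (138 − k). Substituting k = 69: v_69 = 69 · 69 = 4761.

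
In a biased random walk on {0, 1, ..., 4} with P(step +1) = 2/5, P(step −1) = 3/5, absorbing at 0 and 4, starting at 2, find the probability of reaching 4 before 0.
P(hit 4 before 0) = (1 − (3/2)^2) / (1 − (3/2)^4) = 4/13

Let u_k denote P(reach 4 before 0 | start at k). Boundary: u_0 = 0, u_4 = 1. Recurrence: u_k = 2/5·u_{k+1} + 3/5·u_{k-1} for 1 ≤ k ≤ 3. Try u_k = A + B·r^k with r = q/p = (3/5)/(2/5) = 3/2. Substitution satisfies the recurrence; boundary conditions give:
  u_k = (1 − r^k) / (1 − r^N) = (1 − (3/2)^2) / (1 − (3/2)^4) = 4/13.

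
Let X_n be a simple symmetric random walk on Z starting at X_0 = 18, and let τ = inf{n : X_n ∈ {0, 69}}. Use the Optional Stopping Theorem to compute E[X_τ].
E[X_τ] = 18

X_n is a martingale and τ is a bounded-mean stopping time (indeed τ is finite a.s. with bounded expectation since the walk is in a bounded region). By the OST, E[X_τ] = E[X_0] = 18. Equivalently: E[X_τ] = 69 · P(hit 69 first) + 0 · P(hit 0 first) = 69 · (18/69) = 18.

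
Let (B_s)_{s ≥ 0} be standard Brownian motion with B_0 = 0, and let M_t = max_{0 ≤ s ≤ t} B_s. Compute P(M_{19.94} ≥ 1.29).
P(M_{19.94} ≥ 1.29) = 2·P(B_{19.94} ≥ 1.29) = 2(1 − Φ(1.29/√19.94)) ≈ 0.7727

By the reflection principle for Brownian motion, P(M_t ≥ a) = 2 · P(B_t ≥ a) for a ≥ 0. Since B_t ~ N(0, t), P(B_t ≥ 1.29) = 1 − Φ(1.29/√t) = 1 − Φ(1.29/√19.94) = 1 − Φ(0.2889). So
  P(M_{19.94} ≥ 1.29) = 2(1 − Φ(0.2889)) ≈ 0.7727.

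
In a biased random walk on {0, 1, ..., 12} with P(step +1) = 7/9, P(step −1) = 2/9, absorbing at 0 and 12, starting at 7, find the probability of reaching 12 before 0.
P(hit 12 before 0) = (1 − (2/7)^7) / (1 − (2/7)^12) = 2767827181/2768256621

Let u_k denote P(reach 12 before 0 | start at k). Boundary: u_0 = 0, u_12 = 1. Recurrence: u_k = 7/9·u_{k+1} + 2/9·u_{k-1} for 1 ≤ k ≤ 11. Try u_k = A + B·r^k with r = q/p = (2/9)/(7/9) = 2/7. Substitution satisfies the recurrence; boundary conditions give:
  u_k = (1 − r^k) / (1 − r^N) = (1 − (2/7)^7) / (1 − (2/7)^12) = 2767827181/2768256621.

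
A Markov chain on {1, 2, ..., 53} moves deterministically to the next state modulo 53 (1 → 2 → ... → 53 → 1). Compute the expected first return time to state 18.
E[T_18 | X_0 = 18] = 53

The chain cycles deterministically, so starting at state 18 it returns in exactly 53 steps. Equivalently, the stationary distribution is uniform π_j = 1/53 for every state j, so by Kac's formula E[T_18] = 1/π_18 = 53.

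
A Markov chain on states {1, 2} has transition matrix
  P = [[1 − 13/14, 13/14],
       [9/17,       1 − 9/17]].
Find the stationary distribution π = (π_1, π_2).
π_1 = 126/347, π_2 = 221/347

Solve πP = π with π_1 + π_2 = 1. From πP = π: π_1 · (1 − 13/14) + π_2 · 9/17 = π_1 ⇒ π_2 · 9/17 = π_1 · 13/14 ⇒ π_2/π_1 = (13/14)/(9/17) = 221/126. Together with π_1 + π_2 = 1:
  π_1 = (9/17)/(13/14 + 9/17) = (9/17)/(347/238) = 126/347,
  π_2 = (13/14)/(13/14 + 9/17) = (13/14)/(347/238) = 221/347.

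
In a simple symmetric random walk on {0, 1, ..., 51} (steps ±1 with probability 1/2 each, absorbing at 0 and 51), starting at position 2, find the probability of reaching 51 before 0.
P(hit 51 before 0) = 2/51

Let u_k = P(hit 51 before 0 | start at k). Then u_0 = 0, u_51 = 1, and u_k = u_{k-1}/2 + u_{k+1}/2 for 1 ≤ k ≤ 50. This harmonic recurrence is solved by u_k = k/51, giving u_2 = 2/51.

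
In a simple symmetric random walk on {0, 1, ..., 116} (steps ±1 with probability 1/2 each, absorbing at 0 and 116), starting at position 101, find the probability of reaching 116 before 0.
P(hit 116 before 0) = 101/116

Let u_k = P(hit 116 before 0 | start at k). Then u_0 = 0, u_116 = 1, and u_k = u_{k-1}/2 + u_{k+1}/2 for 1 ≤ k ≤ 115. This harmonic recurrence is solved by u_k = k/116, giving u_101 = 101/116.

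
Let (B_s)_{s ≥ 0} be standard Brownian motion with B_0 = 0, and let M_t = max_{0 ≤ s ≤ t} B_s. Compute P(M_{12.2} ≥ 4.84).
P(M_{12.2} ≥ 4.84) = 2·P(B_{12.2} ≥ 4.84) = 2(1 − Φ(4.84/√12.2)) ≈ 0.1658

By the reflection principle for Brownian motion, P(M_t ≥ a) = 2 · P(B_t ≥ a) for a ≥ 0. Since B_t ~ N(0, t), P(B_t ≥ 4.84) = 1 − Φ(4.84/√t) = 1 − Φ(4.84/√12.2) = 1 − Φ(1.3857). So
  P(M_{12.2} ≥ 4.84) = 2(1 − Φ(1.3857)) ≈ 0.1658.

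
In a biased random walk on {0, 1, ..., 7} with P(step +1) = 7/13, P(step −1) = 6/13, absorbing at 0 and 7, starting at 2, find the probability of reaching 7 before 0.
P(hit 7 before 0) = (1 − (6/7)^2) / (1 − (6/7)^7) = 218491/543607

Let u_k denote P(reach 7 before 0 | start at k). Boundary: u_0 = 0, u_7 = 1. Recurrence: u_k = 7/13·u_{k+1} + 6/13·u_{k-1} for 1 ≤ k ≤ 6. Try u_k = A + B·r^k with r = q/p = (6/13)/(7/13) = 6/7. Substitution satisfies the recurrence; boundary conditions give:
  u_k = (1 − r^k) / (1 − r^N) = (1 − (6/7)^2) / (1 − (6/7)^7) = 218491/543607.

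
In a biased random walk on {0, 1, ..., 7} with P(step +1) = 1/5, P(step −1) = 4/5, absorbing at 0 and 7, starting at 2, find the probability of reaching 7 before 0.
P(hit 7 before 0) = (1 − (4)^2) / (1 − (4)^7) = 5/5461

Let u_k denote P(reach 7 before 0 | start at k). Boundary: u_0 = 0, u_7 = 1. Recurrence: u_k = 1/5·u_{k+1} + 4/5·u_{k-1} for 1 ≤ k ≤ 6. Try u_k = A + B·r^k with r = q/p = (4/5)/(1/5) = 4. Substitution satisfies the recurrence; boundary conditions give:
  u_k = (1 − r^k) / (1 − r^N) = (1 − (4)^2) / (1 − (4)^7) = 5/5461.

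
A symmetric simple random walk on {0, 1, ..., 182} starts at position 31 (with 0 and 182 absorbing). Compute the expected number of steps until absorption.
E[τ | X_0 = 31] = 4681

Let v_k = E[τ | X_0 = k]. Boundary: v_0 = v_182 = 0. Recurrence: v_k = 1 + (v_{k-1} + v_{k+1})/2 for 1 ≤ k ≤ 181. The particular solution to v_k − (v_{k-1} + v_{k+1})/2 = 1 is v_k = −k^2. Adding homogeneous solution A + B k and matching boundaries gives v_k = k (182 − k). Substituting k = 31: v_31 = 31 · 151 = 4681.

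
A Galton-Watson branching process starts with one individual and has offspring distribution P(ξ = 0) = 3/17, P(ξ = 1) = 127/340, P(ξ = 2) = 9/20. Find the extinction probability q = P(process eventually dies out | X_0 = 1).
q = 20/51

The pgf is f(s) = 3/17 + 127/340·s + 9/20·s². The extinction probability q is the smallest fixed point of f in [0, 1]. Setting s = f(s):
  9/20·s² + (127/340 − 1)·s + 3/17 = 0
  9/20·s² − (3/17 + 9/20)·s + 3/17 = 0
which factors as (s − 1)·(9/20·s − 3/17) = 0, giving roots s = 1 and s = (3/17)/(9/20) = 20/51.
Mean offspring μ = 127/340 + 2·9/20 = 433/340 > 1 (supercritical), so q < 1. The extinction probability is the smaller root: q = (3/17)/(9/20) = 20/51.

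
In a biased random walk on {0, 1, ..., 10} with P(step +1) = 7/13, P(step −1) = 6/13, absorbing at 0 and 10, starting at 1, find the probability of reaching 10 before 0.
P(hit 10 before 0) = (1 − (6/7)^1) / (1 − (6/7)^10) = 40353607/222009073

Let u_k denote P(reach 10 before 0 | start at k). Boundary: u_0 = 0, u_10 = 1. Recurrence: u_k = 7/13·u_{k+1} + 6/13·u_{k-1} for 1 ≤ k ≤ 9. Try u_k = A + B·r^k with r = q/p = (6/13)/(7/13) = 6/7. Substitution satisfies the recurrence; boundary conditions give:
  u_k = (1 − r^k) / (1 − r^N) = (1 − (6/7)^1) / (1 − (6/7)^10) = 40353607/222009073.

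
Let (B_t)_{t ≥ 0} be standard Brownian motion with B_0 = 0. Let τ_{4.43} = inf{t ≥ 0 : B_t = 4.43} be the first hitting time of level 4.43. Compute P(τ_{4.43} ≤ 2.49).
P(τ_{4.43} ≤ 2.49) = 2(1 − Φ(4.43/√2.49)) = 2(1 − Φ(2.8074)) ≈ 0.0050

By the reflection principle for standard BM, P(τ_b ≤ t) = 2 · P(B_t ≥ b). Since B_t ~ N(0, t), P(B_t ≥ 4.43) = 1 − Φ(4.43/√t) = 1 − Φ(4.43/√2.49) = 1 − Φ(2.8074) ≈ 0.00250. Doubling: P(τ_{4.43} ≤ 2.49) ≈ 2 · 0.00250 = 0.00500 ≈ 0.0050.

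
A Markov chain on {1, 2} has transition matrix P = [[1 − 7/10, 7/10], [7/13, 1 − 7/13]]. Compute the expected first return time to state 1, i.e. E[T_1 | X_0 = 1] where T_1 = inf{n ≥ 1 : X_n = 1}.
E[T_1 | X_0 = 1] = 1/π_1 = 23/10

For an irreducible recurrent Markov chain with stationary distribution π, E[T_i | X_0 = i] = 1/π_i (Kac's formula). Here π_1 = (7/13)/(7/10 + 7/13) = (7/13)/(161/130) = 10/23, so E[T_1 | X_0 = 1] = 1/π_1 = (7/10 + 7/13)/(7/13) = (161/130)/(7/13) = 23/10.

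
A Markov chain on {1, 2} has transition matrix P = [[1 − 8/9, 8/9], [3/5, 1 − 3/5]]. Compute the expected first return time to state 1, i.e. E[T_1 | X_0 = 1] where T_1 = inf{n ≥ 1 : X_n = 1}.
E[T_1 | X_0 = 1] = 1/π_1 = 67/27

For an irreducible recurrent Markov chain with stationary distribution π, E[T_i | X_0 = i] = 1/π_i (Kac's formula). Here π_1 = (3/5)/(8/9 + 3/5) = (3/5)/(67/45) = 27/67, so E[T_1 | X_0 = 1] = 1/π_1 = (8/9 + 3/5)/(3/5) = (67/45)/(3/5) = 67/27.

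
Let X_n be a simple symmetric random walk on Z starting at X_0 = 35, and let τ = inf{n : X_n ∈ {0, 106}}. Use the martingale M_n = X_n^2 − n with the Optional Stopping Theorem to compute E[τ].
E[τ] = 2485

M_n = X_n^2 − n is a martingale (since E[X_{n+1}^2 | F_n] = X_n^2 + 1). By OST (τ has finite mean in a bounded region), E[M_τ] = E[M_0] = X_0^2 − 0 = 35^2 = 1225. Also E[M_τ] = E[X_τ^2] − E[τ]. The walk exits at 0 or 106, with P(hit 106 first) = 35/106, so E[X_τ^2] = 106^2 · 35/106 + 0 = 3710. Thus E[τ] = E[X_τ^2] − E[M_τ] = 3710 − 1225 = 2485 = 35(106 − 35) = 2485.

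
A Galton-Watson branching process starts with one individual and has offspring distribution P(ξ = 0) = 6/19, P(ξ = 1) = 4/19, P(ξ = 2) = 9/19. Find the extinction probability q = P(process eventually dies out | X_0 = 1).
q = 2/3

The pgf is f(s) = 6/19 + 4/19·s + 9/19·s². The extinction probability q is the smallest fixed point of f in [0, 1]. Setting s = f(s):
  9/19·s² + (4/19 − 1)·s + 6/19 = 0
  9/19·s² − (6/19 + 9/19)·s + 6/19 = 0
which factors as (s − 1)·(9/19·s − 6/19) = 0, giving roots s = 1 and s = (6/19)/(9/19) = 2/3.
Mean offspring μ = 4/19 + 2·9/19 = 22/19 > 1 (supercritical), so q < 1. The extinction probability is the smaller root: q = (6/19)/(9/19) = 2/3.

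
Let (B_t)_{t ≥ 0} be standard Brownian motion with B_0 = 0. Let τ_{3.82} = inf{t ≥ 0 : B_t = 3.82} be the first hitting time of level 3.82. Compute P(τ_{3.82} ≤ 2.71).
P(τ_{3.82} ≤ 2.71) = 2(1 − Φ(3.82/√2.71)) = 2(1 − Φ(2.3205)) ≈ 0.0203

By the reflection principle for standard BM, P(τ_b ≤ t) = 2 · P(B_t ≥ b). Since B_t ~ N(0, t), P(B_t ≥ 3.82) = 1 − Φ(3.82/√t) = 1 − Φ(3.82/√2.71) = 1 − Φ(2.3205) ≈ 0.01016. Doubling: P(τ_{3.82} ≤ 2.71) ≈ 2 · 0.01016 = 0.02032 ≈ 0.0203.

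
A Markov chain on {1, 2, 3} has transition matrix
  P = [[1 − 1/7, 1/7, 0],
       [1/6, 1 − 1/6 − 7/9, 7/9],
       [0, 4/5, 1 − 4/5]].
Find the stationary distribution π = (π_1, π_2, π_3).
π = (42/113, 36/113, 35/113)

This is a birth-death chain on three states, which satisfies detailed balance: π_1 · P_{12} = π_2 · P_{21} and π_2 · P_{23} = π_3 · P_{32}.
From π_1 · 1/7 = π_2 · 1/6: π_2/π_1 = (1/7)/(1/6) = 6/7.
From π_2 · 7/9 = π_3 · 4/5: π_3/π_2 = (7/9)/(4/5) = 35/36.
Take π_1 proportional to 1; then unnormalized π = (1, 6/7, 5/6). Normalize by dividing by the sum 113/42:
  π = (42/113, 36/113, 35/113).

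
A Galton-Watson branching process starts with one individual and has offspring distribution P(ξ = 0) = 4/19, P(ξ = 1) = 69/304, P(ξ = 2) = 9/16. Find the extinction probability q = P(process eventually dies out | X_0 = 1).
q = 64/171

The pgf is f(s) = 4/19 + 69/304·s + 9/16·s². The extinction probability q is the smallest fixed point of f in [0, 1]. Setting s = f(s):
  9/16·s² + (69/304 − 1)·s + 4/19 = 0
  9/16·s² − (4/19 + 9/16)·s + 4/19 = 0
which factors as (s − 1)·(9/16·s − 4/19) = 0, giving roots s = 1 and s = (4/19)/(9/16) = 64/171.
Mean offspring μ = 69/304 + 2·9/16 = 411/304 > 1 (supercritical), so q < 1. The extinction probability is the smaller root: q = (4/19)/(9/16) = 64/171.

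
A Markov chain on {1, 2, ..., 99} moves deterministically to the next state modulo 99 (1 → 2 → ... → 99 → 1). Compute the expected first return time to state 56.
E[T_56 | X_0 = 56] = 99

The chain cycles deterministically, so starting at state 56 it returns in exactly 99 steps. Equivalently, the stationary distribution is uniform π_j = 1/99 for every state j, so by Kac's formula E[T_56] = 1/π_56 = 99.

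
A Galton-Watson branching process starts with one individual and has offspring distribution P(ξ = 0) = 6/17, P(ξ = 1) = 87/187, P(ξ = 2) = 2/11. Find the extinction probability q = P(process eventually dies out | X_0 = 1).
q = 1

Mean offspring μ = 0·6/17 + 1·87/187 + 2·2/11 = 155/187 ≤ 1. For μ ≤ 1 with offspring not concentrated at 1, the Galton-Watson process goes extinct almost surely, so q = 1.
(Algebraic check: The pgf is f(s) = 6/17 + 87/187·s + 2/11·s². The extinction probability q is the smallest fixed point of f in [0, 1]. Setting s = f(s):
  2/11·s² + (87/187 − 1)·s + 6/17 = 0
  2/11·s² − (6/17 + 2/11)·s + 6/17 = 0
which factors as (s − 1)·(2/11·s − 6/17) = 0, giving roots s = 1 and s = (6/17)/(2/11) = 33/17. Since 33/17 ≥ 1, the smallest root in [0, 1] is s = 1.)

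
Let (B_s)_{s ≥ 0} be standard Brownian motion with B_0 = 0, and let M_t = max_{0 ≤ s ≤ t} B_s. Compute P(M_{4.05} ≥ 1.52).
P(M_{4.05} ≥ 1.52) = 2·P(B_{4.05} ≥ 1.52) = 2(1 − Φ(1.52/√4.05)) ≈ 0.4501

By the reflection principle for Brownian motion, P(M_t ≥ a) = 2 · P(B_t ≥ a) for a ≥ 0. Since B_t ~ N(0, t), P(B_t ≥ 1.52) = 1 − Φ(1.52/√t) = 1 − Φ(1.52/√4.05) = 1 − Φ(0.7553). So
  P(M_{4.05} ≥ 1.52) = 2(1 − Φ(0.7553)) ≈ 0.4501.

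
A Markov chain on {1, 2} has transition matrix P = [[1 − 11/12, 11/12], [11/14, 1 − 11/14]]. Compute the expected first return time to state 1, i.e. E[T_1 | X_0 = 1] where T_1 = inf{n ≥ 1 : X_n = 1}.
E[T_1 | X_0 = 1] = 1/π_1 = 13/6

For an irreducible recurrent Markov chain with stationary distribution π, E[T_i | X_0 = i] = 1/π_i (Kac's formula). Here π_1 = (11/14)/(11/12 + 11/14) = (11/14)/(143/84) = 6/13, so E[T_1 | X_0 = 1] = 1/π_1 = (11/12 + 11/14)/(11/14) = (143/84)/(11/14) = 13/6.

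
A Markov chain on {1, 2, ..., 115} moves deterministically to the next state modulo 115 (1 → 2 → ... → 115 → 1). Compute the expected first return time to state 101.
E[T_101 | X_0 = 101] = 115

The chain cycles deterministically, so starting at state 101 it returns in exactly 115 steps. Equivalently, the stationary distribution is uniform π_j = 1/115 for every state j, so by Kac's formula E[T_101] = 1/π_101 = 115.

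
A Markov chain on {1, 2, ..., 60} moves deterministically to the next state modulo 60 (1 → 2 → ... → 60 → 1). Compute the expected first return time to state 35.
E[T_35 | X_0 = 35] = 60

The chain cycles deterministically, so starting at state 35 it returns in exactly 60 steps. Equivalently, the stationary distribution is uniform π_j = 1/60 for every state j, so by Kac's formula E[T_35] = 1/π_35 = 60.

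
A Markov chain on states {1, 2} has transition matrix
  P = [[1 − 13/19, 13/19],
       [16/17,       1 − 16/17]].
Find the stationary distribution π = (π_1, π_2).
π_1 = 304/525, π_2 = 221/525

Solve πP = π with π_1 + π_2 = 1. From πP = π: π_1 · (1 − 13/19) + π_2 · 16/17 = π_1 ⇒ π_2 · 16/17 = π_1 · 13/19 ⇒ π_2/π_1 = (13/19)/(16/17) = 221/304. Together with π_1 + π_2 = 1:
  π_1 = (16/17)/(13/19 + 16/17) = (16/17)/(525/323) = 304/525,
  π_2 = (13/19)/(13/19 + 16/17) = (13/19)/(525/323) = 221/525.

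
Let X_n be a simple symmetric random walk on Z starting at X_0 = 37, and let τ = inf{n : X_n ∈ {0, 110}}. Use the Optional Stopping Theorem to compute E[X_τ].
E[X_τ] = 37

X_n is a martingale and τ is a bounded-mean stopping time (indeed τ is finite a.s. with bounded expectation since the walk is in a bounded region). By the OST, E[X_τ] = E[X_0] = 37. Equivalently: E[X_τ] = 110 · P(hit 110 first) + 0 · P(hit 0 first) = 110 · (37/110) = 37.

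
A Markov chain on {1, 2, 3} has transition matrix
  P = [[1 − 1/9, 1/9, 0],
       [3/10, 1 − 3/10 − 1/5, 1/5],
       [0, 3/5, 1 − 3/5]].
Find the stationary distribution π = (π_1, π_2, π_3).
π = (81/121, 30/121, 10/121)

This is a birth-death chain on three states, which satisfies detailed balance: π_1 · P_{12} = π_2 · P_{21} and π_2 · P_{23} = π_3 · P_{32}.
From π_1 · 1/9 = π_2 · 3/10: π_2/π_1 = (1/9)/(3/10) = 10/27.
From π_2 · 1/5 = π_3 · 3/5: π_3/π_2 = (1/5)/(3/5) = 1/3.
Take π_1 proportional to 1; then unnormalized π = (1, 10/27, 10/81). Normalize by dividing by the sum 121/81:
  π = (81/121, 30/121, 10/121).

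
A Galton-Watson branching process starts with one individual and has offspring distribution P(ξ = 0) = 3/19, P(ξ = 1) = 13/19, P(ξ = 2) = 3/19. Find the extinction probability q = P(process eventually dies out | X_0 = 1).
q = 1

Mean offspring μ = 0·3/19 + 1·13/19 + 2·3/19 = 1 ≤ 1. For μ ≤ 1 with offspring not concentrated at 1, the Galton-Watson process goes extinct almost surely, so q = 1.
(Algebraic check: The pgf is f(s) = 3/19 + 13/19·s + 3/19·s². The extinction probability q is the smallest fixed point of f in [0, 1]. Setting s = f(s):
  3/19·s² + (13/19 − 1)·s + 3/19 = 0
  3/19·s² − (3/19 + 3/19)·s + 3/19 = 0
which factors as (s − 1)·(3/19·s − 3/19) = 0, giving roots s = 1 and s = (3/19)/(3/19) = 1. Since 1 ≥ 1, the smallest root in [0, 1] is s = 1.)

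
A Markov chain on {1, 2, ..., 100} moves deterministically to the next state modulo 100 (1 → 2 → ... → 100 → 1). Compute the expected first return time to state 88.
E[T_88 | X_0 = 88] = 100

The chain cycles deterministically, so starting at state 88 it returns in exactly 100 steps. Equivalently, the stationary distribution is uniform π_j = 1/100 for every state j, so by Kac's formula E[T_88] = 1/π_88 = 100.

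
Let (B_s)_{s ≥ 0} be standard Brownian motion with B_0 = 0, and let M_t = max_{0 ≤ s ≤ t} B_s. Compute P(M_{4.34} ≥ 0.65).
P(M_{4.34} ≥ 0.65) = 2·P(B_{4.34} ≥ 0.65) = 2(1 − Φ(0.65/√4.34)) ≈ 0.7550

By the reflection principle for Brownian motion, P(M_t ≥ a) = 2 · P(B_t ≥ a) for a ≥ 0. Since B_t ~ N(0, t), P(B_t ≥ 0.65) = 1 − Φ(0.65/√t) = 1 − Φ(0.65/√4.34) = 1 − Φ(0.3120). So
  P(M_{4.34} ≥ 0.65) = 2(1 − Φ(0.3120)) ≈ 0.7550.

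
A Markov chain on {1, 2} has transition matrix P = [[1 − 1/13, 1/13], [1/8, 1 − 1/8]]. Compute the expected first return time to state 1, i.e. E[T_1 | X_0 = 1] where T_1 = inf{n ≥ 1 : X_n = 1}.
E[T_1 | X_0 = 1] = 1/π_1 = 21/13

For an irreducible recurrent Markov chain with stationary distribution π, E[T_i | X_0 = i] = 1/π_i (Kac's formula). Here π_1 = (1/8)/(1/13 + 1/8) = (1/8)/(21/104) = 13/21, so E[T_1 | X_0 = 1] = 1/π_1 = (1/13 + 1/8)/(1/8) = (21/104)/(1/8) = 21/13.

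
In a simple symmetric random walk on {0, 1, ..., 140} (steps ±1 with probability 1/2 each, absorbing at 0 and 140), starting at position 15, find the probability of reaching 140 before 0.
P(hit 140 before 0) = 15/140 = 3/28

Let u_k = P(hit 140 before 0 | start at k). Then u_0 = 0, u_140 = 1, and u_k = u_{k-1}/2 + u_{k+1}/2 for 1 ≤ k ≤ 139. This harmonic recurrence is solved by u_k = k/140, giving u_15 = 15/140 = 3/28.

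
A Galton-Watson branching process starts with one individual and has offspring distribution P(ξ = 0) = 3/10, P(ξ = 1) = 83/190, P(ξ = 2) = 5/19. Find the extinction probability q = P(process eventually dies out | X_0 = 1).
q = 1

Mean offspring μ = 0·3/10 + 1·83/190 + 2·5/19 = 183/190 ≤ 1. For μ ≤ 1 with offspring not concentrated at 1, the Galton-Watson process goes extinct almost surely, so q = 1.
(Algebraic check: The pgf is f(s) = 3/10 + 83/190·s + 5/19·s². The extinction probability q is the smallest fixed point of f in [0, 1]. Setting s = f(s):
  5/19·s² + (83/190 − 1)·s + 3/10 = 0
  5/19·s² − (3/10 + 5/19)·s + 3/10 = 0
which factors as (s − 1)·(5/19·s − 3/10) = 0, giving roots s = 1 and s = (3/10)/(5/19) = 57/50. Since 57/50 ≥ 1, the smallest root in [0, 1] is s = 1.)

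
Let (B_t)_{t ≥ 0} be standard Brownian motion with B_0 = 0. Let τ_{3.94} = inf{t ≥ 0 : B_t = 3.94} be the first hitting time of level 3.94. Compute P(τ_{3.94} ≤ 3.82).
P(τ_{3.94} ≤ 3.82) = 2(1 − Φ(3.94/√3.82)) = 2(1 − Φ(2.0159)) ≈ 0.0438

By the reflection principle for standard BM, P(τ_b ≤ t) = 2 · P(B_t ≥ b). Since B_t ~ N(0, t), P(B_t ≥ 3.94) = 1 − Φ(3.94/√t) = 1 − Φ(3.94/√3.82) = 1 − Φ(2.0159) ≈ 0.02191. Doubling: P(τ_{3.94} ≤ 3.82) ≈ 2 · 0.02191 = 0.04382 ≈ 0.0438.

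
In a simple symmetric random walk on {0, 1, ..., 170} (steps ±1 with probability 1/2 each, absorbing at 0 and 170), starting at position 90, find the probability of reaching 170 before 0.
P(hit 170 before 0) = 90/170 = 9/17

Let u_k = P(hit 170 before 0 | start at k). Then u_0 = 0, u_170 = 1, and u_k = u_{k-1}/2 + u_{k+1}/2 for 1 ≤ k ≤ 169. This harmonic recurrence is solved by u_k = k/170, giving u_90 = 90/170 = 9/17.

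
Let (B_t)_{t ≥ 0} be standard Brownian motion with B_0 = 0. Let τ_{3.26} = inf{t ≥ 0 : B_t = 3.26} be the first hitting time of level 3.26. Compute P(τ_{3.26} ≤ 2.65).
P(τ_{3.26} ≤ 2.65) = 2(1 − Φ(3.26/√2.65)) = 2(1 − Φ(2.0026)) ≈ 0.0452

By the reflection principle for standard BM, P(τ_b ≤ t) = 2 · P(B_t ≥ b). Since B_t ~ N(0, t), P(B_t ≥ 3.26) = 1 − Φ(3.26/√t) = 1 − Φ(3.26/√2.65) = 1 − Φ(2.0026) ≈ 0.02261. Doubling: P(τ_{3.26} ≤ 2.65) ≈ 2 · 0.02261 = 0.04522 ≈ 0.0452.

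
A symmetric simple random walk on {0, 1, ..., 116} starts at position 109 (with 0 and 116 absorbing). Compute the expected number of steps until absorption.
E[τ | X_0 = 109] = 763

Let v_k = E[τ | X_0 = k]. Boundary: v_0 = v_116 = 0. Recurrence: v_k = 1 + (v_{k-1} + v_{k+1})/2 for 1 ≤ k ≤ 115. The particular solution to v_k − (v_{k-1} + v_{k+1})/2 = 1 is v_k = −k^2. Adding homogeneous solution A + B k and matching boundaries gives v_k = k (116 − k). Substituting k = 109: v_109 = 109 · 7 = 763.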